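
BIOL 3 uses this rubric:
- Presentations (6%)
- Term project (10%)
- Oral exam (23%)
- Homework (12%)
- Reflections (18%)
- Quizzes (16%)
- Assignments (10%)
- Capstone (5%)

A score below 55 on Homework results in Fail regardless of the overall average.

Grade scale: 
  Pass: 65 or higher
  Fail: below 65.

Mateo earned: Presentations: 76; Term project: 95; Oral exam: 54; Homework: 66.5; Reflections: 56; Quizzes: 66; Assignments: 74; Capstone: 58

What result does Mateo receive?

Homework score 66.5 ≥ 55: minimum met.
Weighted total:
  Presentations 76 × 0.06 = 4.56
  Term project 95 × 0.1 = 9.5
  Oral exam 54 × 0.23 = 12.42
  Homework 66.5 × 0.12 = 7.98
  Reflections 56 × 0.18 = 10.08
  Quizzes 66 × 0.16 = 10.56
  Assignments 74 × 0.1 = 7.4
  Capstone 58 × 0.05 = 2.9
Sum = 65.4
65.4 ≥ 65 → Pass

Pass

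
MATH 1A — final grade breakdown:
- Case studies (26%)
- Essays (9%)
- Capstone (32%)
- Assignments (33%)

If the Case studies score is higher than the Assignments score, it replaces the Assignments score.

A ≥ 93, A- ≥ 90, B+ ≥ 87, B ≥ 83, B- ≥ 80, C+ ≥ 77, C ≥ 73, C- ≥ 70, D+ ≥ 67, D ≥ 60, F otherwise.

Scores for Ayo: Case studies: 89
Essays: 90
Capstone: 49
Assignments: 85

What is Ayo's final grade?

Case studies (89) > Assignments (85), so Assignments counts as 89.
Weighted total:
  Case studies 89 × 0.26 = 23.14
  Essays 90 × 0.09 = 8.1
  Capstone 49 × 0.32 = 15.68
  Assignments 89 × 0.33 = 29.37
Sum = 76.29
76.29 is ≥ 73 and < 77 → C

C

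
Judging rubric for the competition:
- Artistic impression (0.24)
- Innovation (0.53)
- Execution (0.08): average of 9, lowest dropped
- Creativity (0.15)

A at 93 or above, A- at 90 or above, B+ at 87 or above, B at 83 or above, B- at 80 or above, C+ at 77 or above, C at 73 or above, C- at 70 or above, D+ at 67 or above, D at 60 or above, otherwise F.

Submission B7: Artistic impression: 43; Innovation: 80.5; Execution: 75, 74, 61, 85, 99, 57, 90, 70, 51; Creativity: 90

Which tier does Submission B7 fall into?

C-

Execution: drop 51 → average of remaining 8 = 611/8 = 76.375
Weighted total:
  Artistic impression 43 × 0.24 = 10.32
  Innovation 80.5 × 0.53 = 42.665
  Execution 76.375 × 0.08 = 6.11
  Creativity 90 × 0.15 = 13.5
Sum = 72.595
72.595 is ≥ 70 and < 73 → C-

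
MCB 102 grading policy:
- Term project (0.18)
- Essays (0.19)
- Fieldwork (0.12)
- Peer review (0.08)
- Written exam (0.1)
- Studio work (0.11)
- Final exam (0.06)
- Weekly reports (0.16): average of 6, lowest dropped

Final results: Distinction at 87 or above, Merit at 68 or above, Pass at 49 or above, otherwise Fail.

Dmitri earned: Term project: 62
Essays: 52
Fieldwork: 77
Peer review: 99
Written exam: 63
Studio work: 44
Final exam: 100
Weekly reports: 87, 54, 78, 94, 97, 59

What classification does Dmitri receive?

Weekly reports: drop 54 → average of remaining 5 = 415/5 = 83
Weighted total:
  Term project 62 × 0.18 = 11.16
  Essays 52 × 0.19 = 9.88
  Fieldwork 77 × 0.12 = 9.24
  Peer review 99 × 0.08 = 7.92
  Written exam 63 × 0.1 = 6.3
  Studio work 44 × 0.11 = 4.84
  Final exam 100 × 0.06 = 6
  Weekly reports 83 × 0.16 = 13.28
Sum = 68.62
68.62 is ≥ 68 and < 87 → Merit

Merit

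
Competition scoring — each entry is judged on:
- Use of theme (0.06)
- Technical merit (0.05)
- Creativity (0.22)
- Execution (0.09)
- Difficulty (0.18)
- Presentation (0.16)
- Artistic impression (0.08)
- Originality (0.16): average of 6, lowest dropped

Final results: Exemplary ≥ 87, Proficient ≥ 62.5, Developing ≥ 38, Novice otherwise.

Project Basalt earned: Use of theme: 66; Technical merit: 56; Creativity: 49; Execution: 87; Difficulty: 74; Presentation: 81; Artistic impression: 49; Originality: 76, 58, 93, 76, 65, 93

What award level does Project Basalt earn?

Proficient

Originality: drop 58 → average of remaining 5 = 403/5 = 80.6
Weighted total:
  Use of theme 66 × 0.06 = 3.96
  Technical merit 56 × 0.05 = 2.8
  Creativity 49 × 0.22 = 10.78
  Execution 87 × 0.09 = 7.83
  Difficulty 74 × 0.18 = 13.32
  Presentation 81 × 0.16 = 12.96
  Artistic impression 49 × 0.08 = 3.92
  Originality 80.6 × 0.16 = 12.896
Sum = 68.466
68.466 is ≥ 62.5 and < 87 → Proficient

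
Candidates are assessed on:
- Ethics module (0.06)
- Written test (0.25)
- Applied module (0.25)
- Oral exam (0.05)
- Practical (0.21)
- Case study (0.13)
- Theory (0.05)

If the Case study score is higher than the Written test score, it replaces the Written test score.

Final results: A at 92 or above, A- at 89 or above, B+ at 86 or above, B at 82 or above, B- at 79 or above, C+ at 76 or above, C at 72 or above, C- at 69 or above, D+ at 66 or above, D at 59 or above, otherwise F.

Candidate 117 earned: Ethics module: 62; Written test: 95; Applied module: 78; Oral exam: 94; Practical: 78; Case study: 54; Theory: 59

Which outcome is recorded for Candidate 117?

Case study (54) ≤ Written test (95), so Written test stays at 95.
Weighted total:
  Ethics module 62 × 0.06 = 3.72
  Written test 95 × 0.25 = 23.75
  Applied module 78 × 0.25 = 19.5
  Oral exam 94 × 0.05 = 4.7
  Practical 78 × 0.21 = 16.38
  Case study 54 × 0.13 = 7.02
  Theory 59 × 0.05 = 2.95
Sum = 78.02
78.02 is ≥ 76 and < 79 → C+

C+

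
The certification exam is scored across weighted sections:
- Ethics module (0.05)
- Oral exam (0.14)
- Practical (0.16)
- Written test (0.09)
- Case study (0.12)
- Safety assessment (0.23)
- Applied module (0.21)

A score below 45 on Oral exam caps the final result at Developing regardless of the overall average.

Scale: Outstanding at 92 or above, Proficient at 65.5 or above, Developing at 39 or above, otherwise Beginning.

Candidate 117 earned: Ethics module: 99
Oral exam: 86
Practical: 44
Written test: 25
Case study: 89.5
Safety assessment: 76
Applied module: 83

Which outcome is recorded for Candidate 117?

Oral exam score 86 ≥ 45: minimum met.
Weighted total:
  Ethics module 99 × 0.05 = 4.95
  Oral exam 86 × 0.14 = 12.04
  Practical 44 × 0.16 = 7.04
  Written test 25 × 0.09 = 2.25
  Case study 89.5 × 0.12 = 10.74
  Safety assessment 76 × 0.23 = 17.48
  Applied module 83 × 0.21 = 17.43
Sum = 71.93
71.93 is ≥ 65.5 and < 92 → Proficient

Proficient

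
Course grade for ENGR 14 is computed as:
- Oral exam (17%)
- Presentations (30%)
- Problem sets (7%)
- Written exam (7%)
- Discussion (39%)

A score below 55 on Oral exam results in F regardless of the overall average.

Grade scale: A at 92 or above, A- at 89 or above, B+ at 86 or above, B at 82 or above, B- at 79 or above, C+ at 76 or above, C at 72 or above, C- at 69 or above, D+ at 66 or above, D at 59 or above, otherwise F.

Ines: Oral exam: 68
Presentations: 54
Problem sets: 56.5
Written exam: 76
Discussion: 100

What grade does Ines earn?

Oral exam score 68 ≥ 55: minimum met.
Weighted total:
  Oral exam 68 × 0.17 = 11.56
  Presentations 54 × 0.3 = 16.2
  Problem sets 56.5 × 0.07 = 3.955
  Written exam 76 × 0.07 = 5.32
  Discussion 100 × 0.39 = 39
Sum = 76.035
76.035 is ≥ 76 and < 79 → C+

C+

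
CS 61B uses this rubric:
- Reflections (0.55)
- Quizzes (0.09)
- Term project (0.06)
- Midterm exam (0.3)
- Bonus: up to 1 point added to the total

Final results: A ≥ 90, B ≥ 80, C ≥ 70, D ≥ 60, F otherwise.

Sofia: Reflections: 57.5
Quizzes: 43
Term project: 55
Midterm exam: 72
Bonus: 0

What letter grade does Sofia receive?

Weighted total:
  Reflections 57.5 × 0.55 = 31.625
  Quizzes 43 × 0.09 = 3.87
  Term project 55 × 0.06 = 3.3
  Midterm exam 72 × 0.3 = 21.6
Sum = 60.395
Bonus: 60.395 + 0 = 60.395
60.395 is ≥ 60 and < 70 → D

D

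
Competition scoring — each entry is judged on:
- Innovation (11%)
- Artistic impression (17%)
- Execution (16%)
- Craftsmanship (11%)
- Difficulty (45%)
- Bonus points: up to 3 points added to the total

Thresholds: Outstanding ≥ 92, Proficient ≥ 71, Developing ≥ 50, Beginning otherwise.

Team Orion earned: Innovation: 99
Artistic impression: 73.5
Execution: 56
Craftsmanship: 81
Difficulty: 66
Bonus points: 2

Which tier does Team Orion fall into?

Weighted total:
  Innovation 99 × 0.11 = 10.89
  Artistic impression 73.5 × 0.17 = 12.495
  Execution 56 × 0.16 = 8.96
  Craftsmanship 81 × 0.11 = 8.91
  Difficulty 66 × 0.45 = 29.7
Sum = 70.955
Bonus points: 70.955 + 2 = 72.955
72.955 is ≥ 71 and < 92 → Proficient

Proficient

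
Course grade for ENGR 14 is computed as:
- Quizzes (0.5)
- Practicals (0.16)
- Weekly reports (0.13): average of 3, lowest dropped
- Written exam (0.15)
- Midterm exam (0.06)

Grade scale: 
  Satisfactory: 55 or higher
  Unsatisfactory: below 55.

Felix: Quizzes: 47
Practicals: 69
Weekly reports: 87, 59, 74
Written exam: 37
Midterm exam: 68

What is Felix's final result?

Weekly reports: drop 59 → average of remaining 2 = 161/2 = 80.5
Weighted total:
  Quizzes 47 × 0.5 = 23.5
  Practicals 69 × 0.16 = 11.04
  Weekly reports 80.5 × 0.13 = 10.465
  Written exam 37 × 0.15 = 5.55
  Midterm exam 68 × 0.06 = 4.08
Sum = 54.635
54.635 < 55 → Unsatisfactory

Unsatisfactory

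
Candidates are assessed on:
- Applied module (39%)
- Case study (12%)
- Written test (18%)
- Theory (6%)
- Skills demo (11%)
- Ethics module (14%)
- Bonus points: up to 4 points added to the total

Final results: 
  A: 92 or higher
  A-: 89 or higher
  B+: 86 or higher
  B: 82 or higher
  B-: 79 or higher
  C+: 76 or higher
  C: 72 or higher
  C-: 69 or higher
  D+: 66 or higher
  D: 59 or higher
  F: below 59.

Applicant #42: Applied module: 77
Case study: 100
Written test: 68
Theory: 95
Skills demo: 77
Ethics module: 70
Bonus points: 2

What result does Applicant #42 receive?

Weighted total:
  Applied module 77 × 0.39 = 30.03
  Case study 100 × 0.12 = 12
  Written test 68 × 0.18 = 12.24
  Theory 95 × 0.06 = 5.7
  Skills demo 77 × 0.11 = 8.47
  Ethics module 70 × 0.14 = 9.8
Sum = 78.24
Bonus points: 78.24 + 2 = 80.24
80.24 is ≥ 79 and < 82 → B-

B-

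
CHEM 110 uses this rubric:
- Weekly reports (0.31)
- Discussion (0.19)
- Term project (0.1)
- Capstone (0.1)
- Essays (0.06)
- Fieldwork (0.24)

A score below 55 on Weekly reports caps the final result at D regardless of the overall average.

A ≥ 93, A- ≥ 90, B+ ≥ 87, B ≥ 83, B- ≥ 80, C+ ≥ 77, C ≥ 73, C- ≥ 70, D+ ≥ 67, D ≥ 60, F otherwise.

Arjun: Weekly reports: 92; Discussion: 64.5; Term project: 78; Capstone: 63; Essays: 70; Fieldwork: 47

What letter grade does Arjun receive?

Weekly reports score 92 ≥ 55: minimum met.
Weighted total:
  Weekly reports 92 × 0.31 = 28.52
  Discussion 64.5 × 0.19 = 12.255
  Term project 78 × 0.1 = 7.8
  Capstone 63 × 0.1 = 6.3
  Essays 70 × 0.06 = 4.2
  Fieldwork 47 × 0.24 = 11.28
Sum = 70.355
70.355 is ≥ 70 and < 73 → C-

C-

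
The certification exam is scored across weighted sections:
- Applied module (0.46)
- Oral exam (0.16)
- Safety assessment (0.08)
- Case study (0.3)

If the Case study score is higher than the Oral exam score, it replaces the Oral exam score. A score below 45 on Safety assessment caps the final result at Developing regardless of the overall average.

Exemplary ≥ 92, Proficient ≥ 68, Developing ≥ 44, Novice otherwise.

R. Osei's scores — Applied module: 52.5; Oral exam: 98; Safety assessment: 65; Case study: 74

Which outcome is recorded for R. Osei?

Case study (74) ≤ Oral exam (98), so Oral exam stays at 98.
Safety assessment score 65 ≥ 45: minimum met.
Weighted total:
  Applied module 52.5 × 0.46 = 24.15
  Oral exam 98 × 0.16 = 15.68
  Safety assessment 65 × 0.08 = 5.2
  Case study 74 × 0.3 = 22.2
Sum = 67.23
67.23 is ≥ 44 and < 68 → Developing

Developing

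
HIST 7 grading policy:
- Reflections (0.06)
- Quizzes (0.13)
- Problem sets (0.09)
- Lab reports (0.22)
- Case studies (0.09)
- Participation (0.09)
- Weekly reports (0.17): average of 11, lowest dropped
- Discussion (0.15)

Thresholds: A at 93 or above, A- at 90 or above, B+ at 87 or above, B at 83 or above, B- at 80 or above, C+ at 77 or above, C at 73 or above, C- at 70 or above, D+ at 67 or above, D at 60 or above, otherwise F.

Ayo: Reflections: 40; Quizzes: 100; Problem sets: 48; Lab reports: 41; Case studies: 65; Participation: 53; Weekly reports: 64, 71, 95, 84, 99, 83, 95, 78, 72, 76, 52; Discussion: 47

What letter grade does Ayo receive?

Weekly reports: drop 52 → average of remaining 10 = 817/10 = 81.7
Weighted total:
  Reflections 40 × 0.06 = 2.4
  Quizzes 100 × 0.13 = 13
  Problem sets 48 × 0.09 = 4.32
  Lab reports 41 × 0.22 = 9.02
  Case studies 65 × 0.09 = 5.85
  Participation 53 × 0.09 = 4.77
  Weekly reports 81.7 × 0.17 = 13.889
  Discussion 47 × 0.15 = 7.05
Sum = 60.299
60.299 is ≥ 60 and < 67 → D

D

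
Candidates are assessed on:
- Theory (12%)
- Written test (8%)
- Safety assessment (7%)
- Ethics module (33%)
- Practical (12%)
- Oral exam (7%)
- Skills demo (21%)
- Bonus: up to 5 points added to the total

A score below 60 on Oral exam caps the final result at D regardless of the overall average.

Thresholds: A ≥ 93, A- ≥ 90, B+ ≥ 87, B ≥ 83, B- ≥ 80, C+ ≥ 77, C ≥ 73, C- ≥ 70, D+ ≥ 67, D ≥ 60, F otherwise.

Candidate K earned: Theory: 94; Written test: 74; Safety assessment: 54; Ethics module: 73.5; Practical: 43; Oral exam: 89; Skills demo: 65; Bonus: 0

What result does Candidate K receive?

Oral exam score 89 ≥ 60: minimum met.
Weighted total:
  Theory 94 × 0.12 = 11.28
  Written test 74 × 0.08 = 5.92
  Safety assessment 54 × 0.07 = 3.78
  Ethics module 73.5 × 0.33 = 24.255
  Practical 43 × 0.12 = 5.16
  Oral exam 89 × 0.07 = 6.23
  Skills demo 65 × 0.21 = 13.65
Sum = 70.275
Bonus: 70.275 + 0 = 70.275
70.275 is ≥ 70 and < 73 → C-

C-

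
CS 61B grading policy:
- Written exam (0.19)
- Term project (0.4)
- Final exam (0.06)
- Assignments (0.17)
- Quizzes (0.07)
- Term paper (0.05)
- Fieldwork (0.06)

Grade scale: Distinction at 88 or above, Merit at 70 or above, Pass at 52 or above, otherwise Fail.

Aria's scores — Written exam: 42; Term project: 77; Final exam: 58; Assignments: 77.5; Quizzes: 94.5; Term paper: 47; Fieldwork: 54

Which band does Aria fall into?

Weighted total:
  Written exam 42 × 0.19 = 7.98
  Term project 77 × 0.4 = 30.8
  Final exam 58 × 0.06 = 3.48
  Assignments 77.5 × 0.17 = 13.175
  Quizzes 94.5 × 0.07 = 6.615
  Term paper 47 × 0.05 = 2.35
  Fieldwork 54 × 0.06 = 3.24
Sum = 67.64
67.64 is ≥ 52 and < 70 → Pass

Pass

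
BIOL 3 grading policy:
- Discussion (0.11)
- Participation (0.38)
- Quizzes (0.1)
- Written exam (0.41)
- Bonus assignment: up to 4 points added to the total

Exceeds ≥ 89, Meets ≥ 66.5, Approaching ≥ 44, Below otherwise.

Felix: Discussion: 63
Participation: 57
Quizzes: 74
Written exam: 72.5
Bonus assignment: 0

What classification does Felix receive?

Weighted total:
  Discussion 63 × 0.11 = 6.93
  Participation 57 × 0.38 = 21.66
  Quizzes 74 × 0.1 = 7.4
  Written exam 72.5 × 0.41 = 29.725
Sum = 65.715
Bonus assignment: 65.715 + 0 = 65.715
65.715 is ≥ 44 and < 66.5 → Approaching

Approaching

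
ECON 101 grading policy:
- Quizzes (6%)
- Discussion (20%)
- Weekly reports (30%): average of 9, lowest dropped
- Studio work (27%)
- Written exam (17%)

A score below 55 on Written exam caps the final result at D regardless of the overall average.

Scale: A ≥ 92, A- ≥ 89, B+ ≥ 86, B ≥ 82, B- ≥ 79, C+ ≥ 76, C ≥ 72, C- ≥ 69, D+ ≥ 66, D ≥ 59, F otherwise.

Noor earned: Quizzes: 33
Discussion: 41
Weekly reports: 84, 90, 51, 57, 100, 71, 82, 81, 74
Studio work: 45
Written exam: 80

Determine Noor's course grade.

Weekly reports: drop 51 → average of remaining 8 = 639/8 = 79.875
Written exam score 80 ≥ 55: minimum met.
Weighted total:
  Quizzes 33 × 0.06 = 1.98
  Discussion 41 × 0.2 = 8.2
  Weekly reports 79.875 × 0.3 = 23.9625
  Studio work 45 × 0.27 = 12.15
  Written exam 80 × 0.17 = 13.6
Sum = 59.8925
59.8925 is ≥ 59 and < 66 → D

D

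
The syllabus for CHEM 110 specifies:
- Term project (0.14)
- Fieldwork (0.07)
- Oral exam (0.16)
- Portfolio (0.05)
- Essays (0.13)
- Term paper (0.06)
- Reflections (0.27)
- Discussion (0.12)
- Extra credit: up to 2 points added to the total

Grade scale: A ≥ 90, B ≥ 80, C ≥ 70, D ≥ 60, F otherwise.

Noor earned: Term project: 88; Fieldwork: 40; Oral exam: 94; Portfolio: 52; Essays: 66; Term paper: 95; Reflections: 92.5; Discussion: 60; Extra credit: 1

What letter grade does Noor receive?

Weighted total:
  Term project 88 × 0.14 = 12.32
  Fieldwork 40 × 0.07 = 2.8
  Oral exam 94 × 0.16 = 15.04
  Portfolio 52 × 0.05 = 2.6
  Essays 66 × 0.13 = 8.58
  Term paper 95 × 0.06 = 5.7
  Reflections 92.5 × 0.27 = 24.975
  Discussion 60 × 0.12 = 7.2
Sum = 79.215
Extra credit: 79.215 + 1 = 80.215
80.215 is ≥ 80 and < 90 → B

B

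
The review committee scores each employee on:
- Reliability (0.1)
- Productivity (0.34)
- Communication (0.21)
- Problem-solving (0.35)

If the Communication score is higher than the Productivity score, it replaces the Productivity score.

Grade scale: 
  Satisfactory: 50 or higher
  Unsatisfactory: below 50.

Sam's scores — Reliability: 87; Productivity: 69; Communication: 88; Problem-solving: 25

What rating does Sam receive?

Communication (88) > Productivity (69), so Productivity counts as 88.
Weighted total:
  Reliability 87 × 0.1 = 8.7
  Productivity 88 × 0.34 = 29.92
  Communication 88 × 0.21 = 18.48
  Problem-solving 25 × 0.35 = 8.75
Sum = 65.85
65.85 ≥ 50 → Satisfactory

Satisfactory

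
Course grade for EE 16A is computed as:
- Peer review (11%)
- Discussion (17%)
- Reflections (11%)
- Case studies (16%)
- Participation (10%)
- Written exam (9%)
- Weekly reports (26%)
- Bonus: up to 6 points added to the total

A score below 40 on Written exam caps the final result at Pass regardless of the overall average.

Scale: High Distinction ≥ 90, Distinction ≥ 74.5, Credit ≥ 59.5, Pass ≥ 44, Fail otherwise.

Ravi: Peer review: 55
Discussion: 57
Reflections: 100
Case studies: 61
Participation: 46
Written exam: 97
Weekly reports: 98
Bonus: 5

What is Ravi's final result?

Written exam score 97 ≥ 40: minimum met.
Weighted total:
  Peer review 55 × 0.11 = 6.05
  Discussion 57 × 0.17 = 9.69
  Reflections 100 × 0.11 = 11
  Case studies 61 × 0.16 = 9.76
  Participation 46 × 0.1 = 4.6
  Written exam 97 × 0.09 = 8.73
  Weekly reports 98 × 0.26 = 25.48
Sum = 75.31
Bonus: 75.31 + 5 = 80.31
80.31 is ≥ 74.5 and < 90 → Distinction

Distinction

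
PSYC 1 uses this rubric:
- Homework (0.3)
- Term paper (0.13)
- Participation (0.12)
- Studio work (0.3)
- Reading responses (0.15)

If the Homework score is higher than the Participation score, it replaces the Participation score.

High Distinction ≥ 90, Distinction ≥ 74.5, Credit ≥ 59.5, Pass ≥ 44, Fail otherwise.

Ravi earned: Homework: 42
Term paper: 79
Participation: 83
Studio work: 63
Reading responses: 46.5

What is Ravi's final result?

Pass

Homework (42) ≤ Participation (83), so Participation stays at 83.
Weighted total:
  Homework 42 × 0.3 = 12.6
  Term paper 79 × 0.13 = 10.27
  Participation 83 × 0.12 = 9.96
  Studio work 63 × 0.3 = 18.9
  Reading responses 46.5 × 0.15 = 6.975
Sum = 58.705
58.705 is ≥ 44 and < 59.5 → Pass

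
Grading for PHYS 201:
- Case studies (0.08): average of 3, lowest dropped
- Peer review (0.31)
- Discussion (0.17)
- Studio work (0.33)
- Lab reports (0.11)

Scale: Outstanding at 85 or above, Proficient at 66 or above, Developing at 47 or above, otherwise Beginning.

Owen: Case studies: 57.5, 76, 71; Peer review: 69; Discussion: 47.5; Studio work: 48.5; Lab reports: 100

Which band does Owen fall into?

Developing

Case studies: drop 57.5 → average of remaining 2 = 147/2 = 73.5
Weighted total:
  Case studies 73.5 × 0.08 = 5.88
  Peer review 69 × 0.31 = 21.39
  Discussion 47.5 × 0.17 = 8.075
  Studio work 48.5 × 0.33 = 16.005
  Lab reports 100 × 0.11 = 11
Sum = 62.35
62.35 is ≥ 47 and < 66 → Developing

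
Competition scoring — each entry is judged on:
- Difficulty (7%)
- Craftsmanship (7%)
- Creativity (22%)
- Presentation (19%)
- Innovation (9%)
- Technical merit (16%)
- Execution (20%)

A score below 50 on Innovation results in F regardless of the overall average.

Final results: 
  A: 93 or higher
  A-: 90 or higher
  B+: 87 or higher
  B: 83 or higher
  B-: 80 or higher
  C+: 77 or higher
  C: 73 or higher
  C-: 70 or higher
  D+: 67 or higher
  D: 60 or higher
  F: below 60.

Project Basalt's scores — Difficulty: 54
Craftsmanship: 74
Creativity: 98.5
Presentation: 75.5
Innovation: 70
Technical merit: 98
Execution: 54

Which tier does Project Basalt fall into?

C+

Innovation score 70 ≥ 50: minimum met.
Weighted total:
  Difficulty 54 × 0.07 = 3.78
  Craftsmanship 74 × 0.07 = 5.18
  Creativity 98.5 × 0.22 = 21.67
  Presentation 75.5 × 0.19 = 14.345
  Innovation 70 × 0.09 = 6.3
  Technical merit 98 × 0.16 = 15.68
  Execution 54 × 0.2 = 10.8
Sum = 77.755
77.755 is ≥ 77 and < 80 → C+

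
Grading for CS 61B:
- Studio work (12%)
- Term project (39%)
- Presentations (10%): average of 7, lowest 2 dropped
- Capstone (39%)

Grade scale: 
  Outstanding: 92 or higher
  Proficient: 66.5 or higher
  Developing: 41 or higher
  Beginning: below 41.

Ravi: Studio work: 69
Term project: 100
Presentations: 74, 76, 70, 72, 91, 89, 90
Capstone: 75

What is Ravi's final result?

Proficient

Presentations: drop 70, 72 → average of remaining 5 = 420/5 = 84
Weighted total:
  Studio work 69 × 0.12 = 8.28
  Term project 100 × 0.39 = 39
  Presentations 84 × 0.1 = 8.4
  Capstone 75 × 0.39 = 29.25
Sum = 84.93
84.93 is ≥ 66.5 and < 92 → Proficient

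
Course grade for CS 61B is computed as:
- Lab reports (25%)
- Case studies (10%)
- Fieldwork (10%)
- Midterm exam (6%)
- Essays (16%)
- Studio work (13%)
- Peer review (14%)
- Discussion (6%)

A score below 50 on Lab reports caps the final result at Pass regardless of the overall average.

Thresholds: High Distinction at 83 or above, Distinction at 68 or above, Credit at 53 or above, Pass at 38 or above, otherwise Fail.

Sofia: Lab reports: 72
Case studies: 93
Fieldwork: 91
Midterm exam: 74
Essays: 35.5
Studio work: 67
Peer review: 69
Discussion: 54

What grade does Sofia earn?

Distinction

Lab reports score 72 ≥ 50: minimum met.
Weighted total:
  Lab reports 72 × 0.25 = 18
  Case studies 93 × 0.1 = 9.3
  Fieldwork 91 × 0.1 = 9.1
  Midterm exam 74 × 0.06 = 4.44
  Essays 35.5 × 0.16 = 5.68
  Studio work 67 × 0.13 = 8.71
  Peer review 69 × 0.14 = 9.66
  Discussion 54 × 0.06 = 3.24
Sum = 68.13
68.13 is ≥ 68 and < 83 → Distinction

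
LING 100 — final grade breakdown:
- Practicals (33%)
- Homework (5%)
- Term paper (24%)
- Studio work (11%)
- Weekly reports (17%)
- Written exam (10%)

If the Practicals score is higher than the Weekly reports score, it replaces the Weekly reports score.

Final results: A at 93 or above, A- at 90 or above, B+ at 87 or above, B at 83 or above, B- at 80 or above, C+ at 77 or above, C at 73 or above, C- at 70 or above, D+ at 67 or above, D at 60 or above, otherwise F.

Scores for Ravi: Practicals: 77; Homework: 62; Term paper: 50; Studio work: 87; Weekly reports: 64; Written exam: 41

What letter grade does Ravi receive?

D+

Practicals (77) > Weekly reports (64), so Weekly reports counts as 77.
Weighted total:
  Practicals 77 × 0.33 = 25.41
  Homework 62 × 0.05 = 3.1
  Term paper 50 × 0.24 = 12
  Studio work 87 × 0.11 = 9.57
  Weekly reports 77 × 0.17 = 13.09
  Written exam 41 × 0.1 = 4.1
Sum = 67.27
67.27 is ≥ 67 and < 70 → D+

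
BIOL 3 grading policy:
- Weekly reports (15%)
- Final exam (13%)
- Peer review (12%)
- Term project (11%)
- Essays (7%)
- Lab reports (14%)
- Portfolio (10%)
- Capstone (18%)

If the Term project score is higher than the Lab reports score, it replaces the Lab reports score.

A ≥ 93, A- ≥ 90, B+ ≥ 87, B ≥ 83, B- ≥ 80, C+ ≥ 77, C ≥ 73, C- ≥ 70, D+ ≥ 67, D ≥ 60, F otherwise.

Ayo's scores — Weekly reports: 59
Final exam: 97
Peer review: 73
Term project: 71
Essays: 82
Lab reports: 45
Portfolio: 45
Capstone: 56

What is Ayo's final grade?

D+

Term project (71) > Lab reports (45), so Lab reports counts as 71.
Weighted total:
  Weekly reports 59 × 0.15 = 8.85
  Final exam 97 × 0.13 = 12.61
  Peer review 73 × 0.12 = 8.76
  Term project 71 × 0.11 = 7.81
  Essays 82 × 0.07 = 5.74
  Lab reports 71 × 0.14 = 9.94
  Portfolio 45 × 0.1 = 4.5
  Capstone 56 × 0.18 = 10.08
Sum = 68.29
68.29 is ≥ 67 and < 70 → D+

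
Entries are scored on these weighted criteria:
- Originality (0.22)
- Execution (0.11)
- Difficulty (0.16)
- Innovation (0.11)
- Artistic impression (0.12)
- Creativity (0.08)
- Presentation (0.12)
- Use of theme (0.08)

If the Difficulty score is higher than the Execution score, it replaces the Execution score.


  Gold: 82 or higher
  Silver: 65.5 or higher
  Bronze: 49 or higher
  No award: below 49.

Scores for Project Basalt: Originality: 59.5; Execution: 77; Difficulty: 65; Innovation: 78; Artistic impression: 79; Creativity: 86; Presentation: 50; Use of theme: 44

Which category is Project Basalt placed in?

Silver

Difficulty (65) ≤ Execution (77), so Execution stays at 77.
Weighted total:
  Originality 59.5 × 0.22 = 13.09
  Execution 77 × 0.11 = 8.47
  Difficulty 65 × 0.16 = 10.4
  Innovation 78 × 0.11 = 8.58
  Artistic impression 79 × 0.12 = 9.48
  Creativity 86 × 0.08 = 6.88
  Presentation 50 × 0.12 = 6
  Use of theme 44 × 0.08 = 3.52
Sum = 66.42
66.42 is ≥ 65.5 and < 82 → Silver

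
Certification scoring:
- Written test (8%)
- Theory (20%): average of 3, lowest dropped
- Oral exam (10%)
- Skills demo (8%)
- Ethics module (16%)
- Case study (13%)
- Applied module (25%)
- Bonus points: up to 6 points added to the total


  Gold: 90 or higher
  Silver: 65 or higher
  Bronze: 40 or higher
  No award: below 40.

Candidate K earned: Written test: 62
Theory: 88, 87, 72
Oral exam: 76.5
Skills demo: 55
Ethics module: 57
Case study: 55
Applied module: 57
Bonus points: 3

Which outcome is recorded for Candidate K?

Theory: drop 72 → average of remaining 2 = 175/2 = 87.5
Weighted total:
  Written test 62 × 0.08 = 4.96
  Theory 87.5 × 0.2 = 17.5
  Oral exam 76.5 × 0.1 = 7.65
  Skills demo 55 × 0.08 = 4.4
  Ethics module 57 × 0.16 = 9.12
  Case study 55 × 0.13 = 7.15
  Applied module 57 × 0.25 = 14.25
Sum = 65.03
Bonus points: 65.03 + 3 = 68.03
68.03 is ≥ 65 and < 90 → Silver

Silver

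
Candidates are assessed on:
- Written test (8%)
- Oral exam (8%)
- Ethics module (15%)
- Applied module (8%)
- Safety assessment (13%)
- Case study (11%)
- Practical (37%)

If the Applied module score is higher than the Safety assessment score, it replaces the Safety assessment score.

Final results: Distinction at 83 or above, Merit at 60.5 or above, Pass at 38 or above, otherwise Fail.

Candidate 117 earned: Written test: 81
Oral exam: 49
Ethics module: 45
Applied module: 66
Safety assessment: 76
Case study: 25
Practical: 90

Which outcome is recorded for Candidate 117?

Applied module (66) ≤ Safety assessment (76), so Safety assessment stays at 76.
Weighted total:
  Written test 81 × 0.08 = 6.48
  Oral exam 49 × 0.08 = 3.92
  Ethics module 45 × 0.15 = 6.75
  Applied module 66 × 0.08 = 5.28
  Safety assessment 76 × 0.13 = 9.88
  Case study 25 × 0.11 = 2.75
  Practical 90 × 0.37 = 33.3
Sum = 68.36
68.36 is ≥ 60.5 and < 83 → Merit

Merit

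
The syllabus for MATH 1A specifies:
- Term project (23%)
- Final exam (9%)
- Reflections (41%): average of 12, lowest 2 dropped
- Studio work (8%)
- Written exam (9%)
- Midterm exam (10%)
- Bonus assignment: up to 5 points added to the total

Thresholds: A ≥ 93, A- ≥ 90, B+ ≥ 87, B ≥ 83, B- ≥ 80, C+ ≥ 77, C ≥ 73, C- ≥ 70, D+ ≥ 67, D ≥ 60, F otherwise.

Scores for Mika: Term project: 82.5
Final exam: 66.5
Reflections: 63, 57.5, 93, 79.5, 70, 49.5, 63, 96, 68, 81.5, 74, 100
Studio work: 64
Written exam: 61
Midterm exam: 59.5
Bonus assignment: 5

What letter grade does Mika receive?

C+

Reflections: drop 49.5, 57.5 → average of remaining 10 = 788/10 = 78.8
Weighted total:
  Term project 82.5 × 0.23 = 18.975
  Final exam 66.5 × 0.09 = 5.985
  Reflections 78.8 × 0.41 = 32.308
  Studio work 64 × 0.08 = 5.12
  Written exam 61 × 0.09 = 5.49
  Midterm exam 59.5 × 0.1 = 5.95
Sum = 73.828
Bonus assignment: 73.828 + 5 = 78.828
78.828 is ≥ 77 and < 80 → C+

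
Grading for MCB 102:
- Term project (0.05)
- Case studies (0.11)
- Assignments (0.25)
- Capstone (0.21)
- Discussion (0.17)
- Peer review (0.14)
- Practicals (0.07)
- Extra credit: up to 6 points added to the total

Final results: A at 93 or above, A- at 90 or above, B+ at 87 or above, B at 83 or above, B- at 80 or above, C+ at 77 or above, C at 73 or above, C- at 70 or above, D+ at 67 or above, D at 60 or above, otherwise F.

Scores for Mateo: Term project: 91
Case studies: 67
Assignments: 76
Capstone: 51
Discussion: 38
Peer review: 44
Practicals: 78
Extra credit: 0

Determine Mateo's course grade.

F

Weighted total:
  Term project 91 × 0.05 = 4.55
  Case studies 67 × 0.11 = 7.37
  Assignments 76 × 0.25 = 19
  Capstone 51 × 0.21 = 10.71
  Discussion 38 × 0.17 = 6.46
  Peer review 44 × 0.14 = 6.16
  Practicals 78 × 0.07 = 5.46
Sum = 59.71
Extra credit: 59.71 + 0 = 59.71
59.71 < 60 → F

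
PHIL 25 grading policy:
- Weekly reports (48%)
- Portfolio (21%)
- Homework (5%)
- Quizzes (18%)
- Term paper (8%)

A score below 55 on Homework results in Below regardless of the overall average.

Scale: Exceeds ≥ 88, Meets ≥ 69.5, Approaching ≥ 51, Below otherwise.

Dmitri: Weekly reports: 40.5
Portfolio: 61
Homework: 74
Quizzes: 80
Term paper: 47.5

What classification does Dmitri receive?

Approaching

Homework score 74 ≥ 55: minimum met.
Weighted total:
  Weekly reports 40.5 × 0.48 = 19.44
  Portfolio 61 × 0.21 = 12.81
  Homework 74 × 0.05 = 3.7
  Quizzes 80 × 0.18 = 14.4
  Term paper 47.5 × 0.08 = 3.8
Sum = 54.15
54.15 is ≥ 51 and < 69.5 → Approaching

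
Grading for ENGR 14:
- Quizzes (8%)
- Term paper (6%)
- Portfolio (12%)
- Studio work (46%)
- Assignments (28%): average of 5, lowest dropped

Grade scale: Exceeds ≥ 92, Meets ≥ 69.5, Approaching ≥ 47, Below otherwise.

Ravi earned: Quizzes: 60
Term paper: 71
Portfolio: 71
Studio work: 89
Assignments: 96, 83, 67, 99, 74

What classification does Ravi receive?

Meets

Assignments: drop 67 → average of remaining 4 = 352/4 = 88
Weighted total:
  Quizzes 60 × 0.08 = 4.8
  Term paper 71 × 0.06 = 4.26
  Portfolio 71 × 0.12 = 8.52
  Studio work 89 × 0.46 = 40.94
  Assignments 88 × 0.28 = 24.64
Sum = 83.16
83.16 is ≥ 69.5 and < 92 → Meets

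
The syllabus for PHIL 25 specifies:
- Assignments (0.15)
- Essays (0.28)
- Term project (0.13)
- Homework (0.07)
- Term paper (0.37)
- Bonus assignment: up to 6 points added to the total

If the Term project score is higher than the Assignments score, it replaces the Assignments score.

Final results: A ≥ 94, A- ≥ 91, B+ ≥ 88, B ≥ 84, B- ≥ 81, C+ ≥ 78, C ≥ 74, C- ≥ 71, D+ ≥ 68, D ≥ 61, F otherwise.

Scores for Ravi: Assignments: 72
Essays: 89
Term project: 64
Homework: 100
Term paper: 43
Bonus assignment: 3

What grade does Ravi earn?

Term project (64) ≤ Assignments (72), so Assignments stays at 72.
Weighted total:
  Assignments 72 × 0.15 = 10.8
  Essays 89 × 0.28 = 24.92
  Term project 64 × 0.13 = 8.32
  Homework 100 × 0.07 = 7
  Term paper 43 × 0.37 = 15.91
Sum = 66.95
Bonus assignment: 66.95 + 3 = 69.95
69.95 is ≥ 68 and < 71 → D+

D+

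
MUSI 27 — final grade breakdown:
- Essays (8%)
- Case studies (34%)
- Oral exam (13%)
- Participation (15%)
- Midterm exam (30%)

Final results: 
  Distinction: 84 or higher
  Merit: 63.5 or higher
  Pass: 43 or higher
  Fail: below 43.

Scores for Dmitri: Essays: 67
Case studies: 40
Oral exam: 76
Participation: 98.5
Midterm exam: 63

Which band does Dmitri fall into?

Pass

Weighted total:
  Essays 67 × 0.08 = 5.36
  Case studies 40 × 0.34 = 13.6
  Oral exam 76 × 0.13 = 9.88
  Participation 98.5 × 0.15 = 14.775
  Midterm exam 63 × 0.3 = 18.9
Sum = 62.515
62.515 is ≥ 43 and < 63.5 → Pass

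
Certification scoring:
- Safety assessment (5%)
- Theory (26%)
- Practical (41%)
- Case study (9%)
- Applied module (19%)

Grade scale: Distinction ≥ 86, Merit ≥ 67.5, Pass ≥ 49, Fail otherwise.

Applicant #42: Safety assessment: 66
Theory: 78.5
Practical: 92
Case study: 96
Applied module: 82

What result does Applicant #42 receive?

Merit

Weighted total:
  Safety assessment 66 × 0.05 = 3.3
  Theory 78.5 × 0.26 = 20.41
  Practical 92 × 0.41 = 37.72
  Case study 96 × 0.09 = 8.64
  Applied module 82 × 0.19 = 15.58
Sum = 85.65
85.65 is ≥ 67.5 and < 86 → Merit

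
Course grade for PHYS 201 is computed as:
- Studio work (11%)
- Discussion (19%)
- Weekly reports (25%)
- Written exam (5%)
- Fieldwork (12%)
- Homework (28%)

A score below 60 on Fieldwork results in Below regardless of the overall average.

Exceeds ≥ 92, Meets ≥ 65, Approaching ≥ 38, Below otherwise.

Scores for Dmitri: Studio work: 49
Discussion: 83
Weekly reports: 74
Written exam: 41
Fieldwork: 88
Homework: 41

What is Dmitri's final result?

Fieldwork score 88 ≥ 60: minimum met.
Weighted total:
  Studio work 49 × 0.11 = 5.39
  Discussion 83 × 0.19 = 15.77
  Weekly reports 74 × 0.25 = 18.5
  Written exam 41 × 0.05 = 2.05
  Fieldwork 88 × 0.12 = 10.56
  Homework 41 × 0.28 = 11.48
Sum = 63.75
63.75 is ≥ 38 and < 65 → Approaching

Approaching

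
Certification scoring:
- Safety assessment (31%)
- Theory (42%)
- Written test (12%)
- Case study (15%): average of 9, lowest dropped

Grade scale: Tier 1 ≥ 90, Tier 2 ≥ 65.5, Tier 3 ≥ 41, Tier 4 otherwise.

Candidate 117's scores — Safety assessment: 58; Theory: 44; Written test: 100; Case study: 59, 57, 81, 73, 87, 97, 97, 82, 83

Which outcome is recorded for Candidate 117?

Tier 3

Case study: drop 57 → average of remaining 8 = 659/8 = 82.375
Weighted total:
  Safety assessment 58 × 0.31 = 17.98
  Theory 44 × 0.42 = 18.48
  Written test 100 × 0.12 = 12
  Case study 82.375 × 0.15 = 12.35625
Sum = 60.81625
60.81625 is ≥ 41 and < 65.5 → Tier 3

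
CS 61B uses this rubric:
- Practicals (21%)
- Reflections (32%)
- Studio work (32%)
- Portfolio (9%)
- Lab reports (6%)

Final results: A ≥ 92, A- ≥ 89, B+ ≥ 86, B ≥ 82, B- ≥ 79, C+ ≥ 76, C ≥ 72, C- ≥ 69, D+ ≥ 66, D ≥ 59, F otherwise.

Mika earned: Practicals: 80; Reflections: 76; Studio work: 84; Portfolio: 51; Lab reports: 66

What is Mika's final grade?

C+

Weighted total:
  Practicals 80 × 0.21 = 16.8
  Reflections 76 × 0.32 = 24.32
  Studio work 84 × 0.32 = 26.88
  Portfolio 51 × 0.09 = 4.59
  Lab reports 66 × 0.06 = 3.96
Sum = 76.55
76.55 is ≥ 76 and < 79 → C+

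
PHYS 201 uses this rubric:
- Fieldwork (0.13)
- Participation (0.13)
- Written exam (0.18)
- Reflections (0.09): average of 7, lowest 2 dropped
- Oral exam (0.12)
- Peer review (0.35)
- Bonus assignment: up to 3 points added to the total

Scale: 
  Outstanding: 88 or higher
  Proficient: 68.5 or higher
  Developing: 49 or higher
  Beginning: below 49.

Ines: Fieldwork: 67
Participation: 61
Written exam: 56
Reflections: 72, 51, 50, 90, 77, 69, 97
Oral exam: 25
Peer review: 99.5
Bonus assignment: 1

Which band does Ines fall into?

Proficient

Reflections: drop 50, 51 → average of remaining 5 = 405/5 = 81
Weighted total:
  Fieldwork 67 × 0.13 = 8.71
  Participation 61 × 0.13 = 7.93
  Written exam 56 × 0.18 = 10.08
  Reflections 81 × 0.09 = 7.29
  Oral exam 25 × 0.12 = 3
  Peer review 99.5 × 0.35 = 34.825
Sum = 71.835
Bonus assignment: 71.835 + 1 = 72.835
72.835 is ≥ 68.5 and < 88 → Proficient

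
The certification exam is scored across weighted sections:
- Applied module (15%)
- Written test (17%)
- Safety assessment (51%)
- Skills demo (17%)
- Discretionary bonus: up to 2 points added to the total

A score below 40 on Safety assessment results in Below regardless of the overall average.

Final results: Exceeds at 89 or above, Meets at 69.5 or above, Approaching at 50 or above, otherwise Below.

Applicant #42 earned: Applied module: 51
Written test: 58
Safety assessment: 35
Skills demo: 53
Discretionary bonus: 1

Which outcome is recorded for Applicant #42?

Safety assessment score 35 < 40: minimum not met.
Weighted total:
  Applied module 51 × 0.15 = 7.65
  Written test 58 × 0.17 = 9.86
  Safety assessment 35 × 0.51 = 17.85
  Skills demo 53 × 0.17 = 9.01
Sum = 44.37
Discretionary bonus: 44.37 + 1 = 45.37
Because the Safety assessment minimum was not met, the result is Below.

Below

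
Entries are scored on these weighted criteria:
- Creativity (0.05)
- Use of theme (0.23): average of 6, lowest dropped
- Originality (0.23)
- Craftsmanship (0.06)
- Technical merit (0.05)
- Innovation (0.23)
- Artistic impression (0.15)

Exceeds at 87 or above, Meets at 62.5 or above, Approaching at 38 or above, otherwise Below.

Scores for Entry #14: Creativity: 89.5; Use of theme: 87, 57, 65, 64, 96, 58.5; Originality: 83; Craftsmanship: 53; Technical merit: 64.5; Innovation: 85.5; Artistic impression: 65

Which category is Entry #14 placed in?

Meets

Use of theme: drop 57 → average of remaining 5 = 370.5/5 = 74.1
Weighted total:
  Creativity 89.5 × 0.05 = 4.475
  Use of theme 74.1 × 0.23 = 17.043
  Originality 83 × 0.23 = 19.09
  Craftsmanship 53 × 0.06 = 3.18
  Technical merit 64.5 × 0.05 = 3.225
  Innovation 85.5 × 0.23 = 19.665
  Artistic impression 65 × 0.15 = 9.75
Sum = 76.428
76.428 is ≥ 62.5 and < 87 → Meets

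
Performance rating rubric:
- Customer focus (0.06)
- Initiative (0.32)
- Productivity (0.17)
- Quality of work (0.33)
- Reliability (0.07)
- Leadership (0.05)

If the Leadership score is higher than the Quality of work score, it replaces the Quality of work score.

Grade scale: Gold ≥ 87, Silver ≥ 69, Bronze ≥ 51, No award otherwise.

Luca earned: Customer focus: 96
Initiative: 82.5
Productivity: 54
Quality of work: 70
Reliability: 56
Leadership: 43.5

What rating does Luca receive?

Leadership (43.5) ≤ Quality of work (70), so Quality of work stays at 70.
Weighted total:
  Customer focus 96 × 0.06 = 5.76
  Initiative 82.5 × 0.32 = 26.4
  Productivity 54 × 0.17 = 9.18
  Quality of work 70 × 0.33 = 23.1
  Reliability 56 × 0.07 = 3.92
  Leadership 43.5 × 0.05 = 2.175
Sum = 70.535
70.535 is ≥ 69 and < 87 → Silver

Silver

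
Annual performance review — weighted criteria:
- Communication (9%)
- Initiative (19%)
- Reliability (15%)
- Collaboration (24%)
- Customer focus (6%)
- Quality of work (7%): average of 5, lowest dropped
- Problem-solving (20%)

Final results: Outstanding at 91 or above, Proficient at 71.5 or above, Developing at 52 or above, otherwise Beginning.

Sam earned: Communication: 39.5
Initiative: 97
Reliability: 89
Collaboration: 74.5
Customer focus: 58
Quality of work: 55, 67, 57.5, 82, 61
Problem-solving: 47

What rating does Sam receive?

Quality of work: drop 55 → average of remaining 4 = 267.5/4 = 66.875
Weighted total:
  Communication 39.5 × 0.09 = 3.555
  Initiative 97 × 0.19 = 18.43
  Reliability 89 × 0.15 = 13.35
  Collaboration 74.5 × 0.24 = 17.88
  Customer focus 58 × 0.06 = 3.48
  Quality of work 66.875 × 0.07 = 4.68125
  Problem-solving 47 × 0.2 = 9.4
Sum = 70.77625
70.77625 is ≥ 52 and < 71.5 → Developing

Developing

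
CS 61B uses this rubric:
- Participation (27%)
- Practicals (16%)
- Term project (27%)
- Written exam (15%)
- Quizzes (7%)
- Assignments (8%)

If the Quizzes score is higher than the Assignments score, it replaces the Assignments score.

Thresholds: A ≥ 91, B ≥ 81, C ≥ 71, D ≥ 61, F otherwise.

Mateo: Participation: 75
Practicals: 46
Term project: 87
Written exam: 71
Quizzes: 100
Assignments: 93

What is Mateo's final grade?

C

Quizzes (100) > Assignments (93), so Assignments counts as 100.
Weighted total:
  Participation 75 × 0.27 = 20.25
  Practicals 46 × 0.16 = 7.36
  Term project 87 × 0.27 = 23.49
  Written exam 71 × 0.15 = 10.65
  Quizzes 100 × 0.07 = 7
  Assignments 100 × 0.08 = 8
Sum = 76.75
76.75 is ≥ 71 and < 81 → C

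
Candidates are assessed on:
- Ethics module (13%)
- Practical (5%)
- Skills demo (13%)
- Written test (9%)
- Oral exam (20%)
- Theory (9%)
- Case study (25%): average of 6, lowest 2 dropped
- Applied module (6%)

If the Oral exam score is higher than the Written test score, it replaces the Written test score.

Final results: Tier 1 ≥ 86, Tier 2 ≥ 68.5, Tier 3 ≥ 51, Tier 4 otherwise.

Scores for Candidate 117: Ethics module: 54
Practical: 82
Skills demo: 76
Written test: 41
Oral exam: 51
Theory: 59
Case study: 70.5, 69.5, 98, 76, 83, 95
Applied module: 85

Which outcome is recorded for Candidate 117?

Case study: drop 69.5, 70.5 → average of remaining 4 = 352/4 = 88
Oral exam (51) > Written test (41), so Written test counts as 51.
Weighted total:
  Ethics module 54 × 0.13 = 7.02
  Practical 82 × 0.05 = 4.1
  Skills demo 76 × 0.13 = 9.88
  Written test 51 × 0.09 = 4.59
  Oral exam 51 × 0.2 = 10.2
  Theory 59 × 0.09 = 5.31
  Case study 88 × 0.25 = 22
  Applied module 85 × 0.06 = 5.1
Sum = 68.2
68.2 is ≥ 51 and < 68.5 → Tier 3

Tier 3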